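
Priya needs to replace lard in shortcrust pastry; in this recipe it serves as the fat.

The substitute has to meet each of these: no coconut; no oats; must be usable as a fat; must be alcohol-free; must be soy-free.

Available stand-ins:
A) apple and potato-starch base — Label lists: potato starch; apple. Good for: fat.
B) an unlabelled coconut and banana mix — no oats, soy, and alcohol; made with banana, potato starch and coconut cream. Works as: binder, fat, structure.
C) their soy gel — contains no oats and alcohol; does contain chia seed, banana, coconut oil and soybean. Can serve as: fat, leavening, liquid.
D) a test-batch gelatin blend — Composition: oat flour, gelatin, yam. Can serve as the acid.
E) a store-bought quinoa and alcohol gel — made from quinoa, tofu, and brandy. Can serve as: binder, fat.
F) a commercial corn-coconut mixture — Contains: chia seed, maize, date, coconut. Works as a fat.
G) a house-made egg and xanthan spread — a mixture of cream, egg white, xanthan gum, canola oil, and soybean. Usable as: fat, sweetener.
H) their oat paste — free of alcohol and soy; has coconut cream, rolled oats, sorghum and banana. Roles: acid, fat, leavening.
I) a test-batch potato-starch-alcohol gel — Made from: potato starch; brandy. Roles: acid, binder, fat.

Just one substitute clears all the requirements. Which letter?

A

A: only apple and potato starch; none excluded — keep
B: has coconut cream, so not coconut-free — reject
C: has coconut oil, so not coconut-free; has soybean, so not soy-free — out
D: not usable as a fat; has oat flour, so not oat-free — reject
E: has tofu, so not soy-free; has brandy, so not alcohol-free — no
F: has coconut, so not coconut-free — reject
G: has soybean, so not soy-free — reject
H: has coconut cream, so not coconut-free; has rolled oats, so not oat-free — no
I: has brandy, so not alcohol-free — out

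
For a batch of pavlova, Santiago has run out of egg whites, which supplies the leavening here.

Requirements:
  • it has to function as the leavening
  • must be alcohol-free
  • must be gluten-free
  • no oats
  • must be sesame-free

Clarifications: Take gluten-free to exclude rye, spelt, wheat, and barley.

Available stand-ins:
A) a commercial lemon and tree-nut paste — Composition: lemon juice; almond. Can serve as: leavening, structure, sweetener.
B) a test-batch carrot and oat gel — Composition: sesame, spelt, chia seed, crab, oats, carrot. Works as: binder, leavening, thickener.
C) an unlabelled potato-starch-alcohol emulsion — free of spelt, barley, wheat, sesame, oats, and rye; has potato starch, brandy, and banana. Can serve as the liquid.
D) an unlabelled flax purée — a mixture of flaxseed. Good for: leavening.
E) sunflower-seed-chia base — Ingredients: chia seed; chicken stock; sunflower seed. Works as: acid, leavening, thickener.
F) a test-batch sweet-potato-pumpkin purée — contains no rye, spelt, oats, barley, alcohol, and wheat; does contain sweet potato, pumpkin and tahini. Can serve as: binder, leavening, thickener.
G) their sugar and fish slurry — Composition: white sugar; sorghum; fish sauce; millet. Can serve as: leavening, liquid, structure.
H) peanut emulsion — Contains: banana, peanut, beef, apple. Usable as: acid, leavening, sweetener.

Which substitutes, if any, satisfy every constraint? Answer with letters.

A: only almond and lemon juice; none excluded — OK
B: has spelt, so not gluten-free; has sesame, so not sesame-free (and 1 more) — no
C: not usable as a leavening; has brandy, so not alcohol-free — reject
D: only flaxseed; none excluded — valid
E: works as a leavening, no oats, no sesame — valid
F: has tahini, so not sesame-free — no
G: nothing on the exclusion list — valid
H: beef and peanut etc. — none of it excluded — OK

A, D, E, G, H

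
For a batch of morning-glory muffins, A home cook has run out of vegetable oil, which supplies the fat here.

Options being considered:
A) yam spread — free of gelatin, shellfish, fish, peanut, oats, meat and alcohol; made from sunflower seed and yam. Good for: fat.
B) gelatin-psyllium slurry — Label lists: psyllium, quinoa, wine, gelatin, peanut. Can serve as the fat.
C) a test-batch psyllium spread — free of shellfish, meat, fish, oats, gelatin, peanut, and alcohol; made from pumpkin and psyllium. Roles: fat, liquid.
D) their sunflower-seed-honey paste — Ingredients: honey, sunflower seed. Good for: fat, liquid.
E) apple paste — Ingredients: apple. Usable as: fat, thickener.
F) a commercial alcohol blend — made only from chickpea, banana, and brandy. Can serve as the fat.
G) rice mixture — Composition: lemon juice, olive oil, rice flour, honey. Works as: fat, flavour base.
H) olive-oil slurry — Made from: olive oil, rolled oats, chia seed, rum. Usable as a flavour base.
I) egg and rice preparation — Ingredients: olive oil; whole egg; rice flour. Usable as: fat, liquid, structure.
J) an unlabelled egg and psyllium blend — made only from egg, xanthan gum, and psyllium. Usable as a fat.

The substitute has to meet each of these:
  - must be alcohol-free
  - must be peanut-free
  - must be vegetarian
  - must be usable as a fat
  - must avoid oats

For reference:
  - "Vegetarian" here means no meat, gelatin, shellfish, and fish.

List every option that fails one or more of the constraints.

B, F, H

A: works as a fat, no peanut, no alcohol — valid
B: has gelatin, so not vegetarian; has wine, so not alcohol-free (and 1 more) — reject
C: all constraints satisfied — keep
D: only honey and sunflower seed; none excluded — keep
E: only apple; none excluded — keep
F: has brandy, so not alcohol-free — no
G: works as a fat, vegetarian, no oats — OK
H: not usable as a fat; has rum, so not alcohol-free (and 1 more) — out
I: every rule checks out — valid
J: only egg, xanthan gum and psyllium; none excluded — OK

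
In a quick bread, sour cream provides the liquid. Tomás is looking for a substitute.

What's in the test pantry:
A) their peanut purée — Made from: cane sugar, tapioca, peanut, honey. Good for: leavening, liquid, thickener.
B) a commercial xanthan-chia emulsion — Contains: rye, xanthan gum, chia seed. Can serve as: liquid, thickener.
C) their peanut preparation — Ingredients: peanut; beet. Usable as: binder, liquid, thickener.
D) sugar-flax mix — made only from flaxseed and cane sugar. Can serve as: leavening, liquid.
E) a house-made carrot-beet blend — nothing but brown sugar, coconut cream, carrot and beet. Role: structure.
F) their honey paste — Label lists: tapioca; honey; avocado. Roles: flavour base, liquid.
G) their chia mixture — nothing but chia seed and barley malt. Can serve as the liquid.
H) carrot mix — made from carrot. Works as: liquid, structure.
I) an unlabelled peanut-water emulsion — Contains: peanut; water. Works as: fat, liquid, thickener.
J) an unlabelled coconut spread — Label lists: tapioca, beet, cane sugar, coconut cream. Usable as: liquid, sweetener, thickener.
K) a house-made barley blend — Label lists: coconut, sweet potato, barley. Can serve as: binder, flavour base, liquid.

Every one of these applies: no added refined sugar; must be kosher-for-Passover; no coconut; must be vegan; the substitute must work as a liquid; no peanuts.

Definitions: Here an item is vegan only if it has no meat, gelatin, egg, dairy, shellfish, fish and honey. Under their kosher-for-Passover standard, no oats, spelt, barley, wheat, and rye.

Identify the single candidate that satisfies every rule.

H

A: has honey, so not vegan; has peanut, so not peanut-free (and 1 more) — reject
B: has rye, so not kosher-for-Passover — reject
C: has peanut, so not peanut-free — out
D: has cane sugar, so not no-added-sugar — out
E: not usable as a liquid; has brown sugar, so not no-added-sugar (and 1 more) — out
F: has honey, so not vegan — no
G: has barley malt, so not kosher-for-Passover — reject
H: only carrot; none excluded — OK
I: has peanut, so not peanut-free — reject
J: has cane sugar, so not no-added-sugar; has coconut cream, so not coconut-free — no
K: has barley, so not kosher-for-Passover; has coconut, so not coconut-free — no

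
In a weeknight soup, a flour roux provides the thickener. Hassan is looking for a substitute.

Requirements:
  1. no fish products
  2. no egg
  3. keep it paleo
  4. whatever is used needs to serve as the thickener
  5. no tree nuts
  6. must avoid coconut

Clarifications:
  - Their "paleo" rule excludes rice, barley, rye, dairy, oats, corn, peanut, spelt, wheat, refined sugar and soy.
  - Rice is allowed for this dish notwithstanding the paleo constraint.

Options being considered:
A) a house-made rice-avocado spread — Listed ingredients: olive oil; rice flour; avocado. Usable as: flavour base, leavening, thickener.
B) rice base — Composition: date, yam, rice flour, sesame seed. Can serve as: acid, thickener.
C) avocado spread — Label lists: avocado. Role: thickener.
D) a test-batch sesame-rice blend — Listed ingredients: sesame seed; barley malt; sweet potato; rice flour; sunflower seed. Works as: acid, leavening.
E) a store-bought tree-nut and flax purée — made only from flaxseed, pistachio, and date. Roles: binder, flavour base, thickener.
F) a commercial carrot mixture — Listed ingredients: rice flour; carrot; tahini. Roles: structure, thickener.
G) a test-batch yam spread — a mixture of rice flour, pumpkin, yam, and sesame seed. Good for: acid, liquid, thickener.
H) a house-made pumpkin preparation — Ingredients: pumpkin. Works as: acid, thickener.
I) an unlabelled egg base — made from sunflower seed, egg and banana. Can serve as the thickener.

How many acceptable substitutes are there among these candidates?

6

A: rice is permitted under the paleo carve-out; nothing else excluded — valid
B: rice is permitted under the paleo carve-out; nothing else excluded — valid
C: nothing on the exclusion list — keep
D: not usable as a thickener; has barley malt, so not paleo — out
E: has pistachio, so not tree-nut-free — out
F: rice is permitted under the paleo carve-out; nothing else excluded — valid
G: rice is permitted under the paleo carve-out; nothing else excluded — valid
H: works as a thickener, no coconut, paleo — OK
I: has egg, so not egg-free — reject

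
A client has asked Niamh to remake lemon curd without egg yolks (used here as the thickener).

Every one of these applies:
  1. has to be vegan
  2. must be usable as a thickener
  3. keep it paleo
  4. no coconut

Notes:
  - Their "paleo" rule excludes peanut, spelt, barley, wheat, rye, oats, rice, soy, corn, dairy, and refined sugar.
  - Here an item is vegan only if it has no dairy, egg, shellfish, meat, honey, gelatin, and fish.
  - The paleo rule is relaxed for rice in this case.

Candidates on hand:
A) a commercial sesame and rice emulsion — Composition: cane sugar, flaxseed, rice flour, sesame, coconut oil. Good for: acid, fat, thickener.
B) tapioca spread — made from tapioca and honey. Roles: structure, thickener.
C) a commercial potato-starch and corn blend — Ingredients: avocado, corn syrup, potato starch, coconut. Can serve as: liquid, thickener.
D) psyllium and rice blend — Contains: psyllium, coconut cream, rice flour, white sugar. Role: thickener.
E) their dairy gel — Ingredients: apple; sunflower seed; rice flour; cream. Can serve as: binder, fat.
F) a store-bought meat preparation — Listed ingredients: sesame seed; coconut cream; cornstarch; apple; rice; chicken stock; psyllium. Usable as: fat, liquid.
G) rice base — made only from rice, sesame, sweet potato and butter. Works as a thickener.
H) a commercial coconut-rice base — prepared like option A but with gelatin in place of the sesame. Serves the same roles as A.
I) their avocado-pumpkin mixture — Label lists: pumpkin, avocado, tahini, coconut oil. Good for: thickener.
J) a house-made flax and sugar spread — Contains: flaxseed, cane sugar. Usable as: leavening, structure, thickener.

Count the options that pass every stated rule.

0

A: has cane sugar, so not paleo; has coconut oil, so not coconut-free — no
B: has honey, so not vegan — no
C: has corn syrup, so not paleo; has coconut, so not coconut-free — reject
D: has white sugar, so not paleo; has coconut cream, so not coconut-free — out
E: not usable as a thickener; has cream, so not paleo (and 1 more) — no
F: not usable as a thickener; has cornstarch, so not paleo (and 2 more) — no
G: has butter, so not paleo; has butter, so not vegan — no
H: has cane sugar, so not paleo; has gelatin, so not vegan (and 1 more) — no
I: has coconut oil, so not coconut-free — reject
J: has cane sugar, so not paleo — no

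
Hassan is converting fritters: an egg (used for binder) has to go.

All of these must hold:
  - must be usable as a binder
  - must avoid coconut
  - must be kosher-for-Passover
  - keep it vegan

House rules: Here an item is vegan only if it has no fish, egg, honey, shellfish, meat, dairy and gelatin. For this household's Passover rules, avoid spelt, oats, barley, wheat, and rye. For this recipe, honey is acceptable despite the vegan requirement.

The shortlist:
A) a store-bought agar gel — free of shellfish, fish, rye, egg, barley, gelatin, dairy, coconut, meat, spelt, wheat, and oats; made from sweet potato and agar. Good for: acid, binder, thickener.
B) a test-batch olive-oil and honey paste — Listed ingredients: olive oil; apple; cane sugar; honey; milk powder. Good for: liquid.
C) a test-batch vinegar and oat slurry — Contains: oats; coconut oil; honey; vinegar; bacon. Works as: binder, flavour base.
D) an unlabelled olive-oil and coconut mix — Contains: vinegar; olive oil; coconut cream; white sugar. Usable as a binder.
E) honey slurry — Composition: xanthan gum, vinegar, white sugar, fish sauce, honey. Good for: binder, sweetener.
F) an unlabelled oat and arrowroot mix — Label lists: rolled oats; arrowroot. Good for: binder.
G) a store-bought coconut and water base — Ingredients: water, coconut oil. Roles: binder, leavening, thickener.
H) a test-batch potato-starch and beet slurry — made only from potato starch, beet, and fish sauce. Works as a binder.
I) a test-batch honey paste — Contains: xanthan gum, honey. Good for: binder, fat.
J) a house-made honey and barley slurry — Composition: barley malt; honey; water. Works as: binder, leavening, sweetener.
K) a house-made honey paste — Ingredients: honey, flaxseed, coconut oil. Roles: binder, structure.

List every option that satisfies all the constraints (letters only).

A, I

A: all constraints satisfied — keep
B: not usable as a binder; has milk powder, so not vegan — reject
C: has bacon, so not vegan; has oats, so not kosher-for-Passover (and 1 more) — reject
D: has coconut cream, so not coconut-free — no
E: has fish sauce, so not vegan — no
F: has rolled oats, so not kosher-for-Passover — out
G: has coconut oil, so not coconut-free — out
H: has fish sauce, so not vegan — reject
I: honey is permitted under the vegan carve-out; nothing else excluded — keep
J: has barley malt, so not kosher-for-Passover — no
K: has coconut oil, so not coconut-free — reject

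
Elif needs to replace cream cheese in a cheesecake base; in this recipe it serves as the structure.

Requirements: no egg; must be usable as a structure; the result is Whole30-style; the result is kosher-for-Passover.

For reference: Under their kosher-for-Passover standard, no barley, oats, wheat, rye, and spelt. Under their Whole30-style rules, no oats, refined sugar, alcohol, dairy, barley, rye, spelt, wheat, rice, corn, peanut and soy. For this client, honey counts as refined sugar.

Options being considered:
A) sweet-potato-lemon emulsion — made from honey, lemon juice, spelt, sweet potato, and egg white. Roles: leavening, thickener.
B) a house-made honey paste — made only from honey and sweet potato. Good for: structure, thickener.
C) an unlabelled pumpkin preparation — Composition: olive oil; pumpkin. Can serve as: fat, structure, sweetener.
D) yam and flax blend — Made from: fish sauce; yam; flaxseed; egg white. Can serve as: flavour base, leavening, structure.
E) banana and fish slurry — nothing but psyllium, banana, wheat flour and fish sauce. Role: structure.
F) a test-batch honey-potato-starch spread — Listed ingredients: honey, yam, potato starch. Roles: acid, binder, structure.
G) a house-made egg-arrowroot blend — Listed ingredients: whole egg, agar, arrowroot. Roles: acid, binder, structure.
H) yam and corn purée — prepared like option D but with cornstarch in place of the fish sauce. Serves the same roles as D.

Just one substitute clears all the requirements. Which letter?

A: not usable as a structure; has spelt, so not kosher-for-Passover (and 2 more) — reject
B: has honey, so not Whole30-style — no
C: only pumpkin and olive oil; none excluded — valid
D: has egg white, so not egg-free — out
E: has wheat flour, so not kosher-for-Passover; has wheat flour, so not Whole30-style — no
F: has honey, so not Whole30-style — out
G: has whole egg, so not egg-free — no
H: has cornstarch, so not Whole30-style; has egg white, so not egg-free — no

C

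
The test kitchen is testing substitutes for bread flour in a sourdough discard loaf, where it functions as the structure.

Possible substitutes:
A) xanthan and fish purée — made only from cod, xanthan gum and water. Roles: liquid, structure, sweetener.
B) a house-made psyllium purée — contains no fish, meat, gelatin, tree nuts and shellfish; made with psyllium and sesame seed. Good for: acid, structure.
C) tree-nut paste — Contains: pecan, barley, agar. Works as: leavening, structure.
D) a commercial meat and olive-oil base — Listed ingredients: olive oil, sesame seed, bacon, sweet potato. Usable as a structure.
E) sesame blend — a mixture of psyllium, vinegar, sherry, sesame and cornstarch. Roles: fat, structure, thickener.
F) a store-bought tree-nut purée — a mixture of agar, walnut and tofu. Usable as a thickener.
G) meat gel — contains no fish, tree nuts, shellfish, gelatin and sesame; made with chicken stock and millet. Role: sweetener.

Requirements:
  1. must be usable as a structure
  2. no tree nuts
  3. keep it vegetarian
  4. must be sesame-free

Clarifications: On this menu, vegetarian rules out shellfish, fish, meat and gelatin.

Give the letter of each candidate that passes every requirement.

A: has cod, so not vegetarian — out
B: has sesame seed, so not sesame-free — no
C: has pecan, so not tree-nut-free — no
D: has bacon, so not vegetarian; has sesame seed, so not sesame-free — out
E: has sesame, so not sesame-free — reject
F: not usable as a structure; has walnut, so not tree-nut-free — no
G: not usable as a structure; has chicken stock, so not vegetarian — no

none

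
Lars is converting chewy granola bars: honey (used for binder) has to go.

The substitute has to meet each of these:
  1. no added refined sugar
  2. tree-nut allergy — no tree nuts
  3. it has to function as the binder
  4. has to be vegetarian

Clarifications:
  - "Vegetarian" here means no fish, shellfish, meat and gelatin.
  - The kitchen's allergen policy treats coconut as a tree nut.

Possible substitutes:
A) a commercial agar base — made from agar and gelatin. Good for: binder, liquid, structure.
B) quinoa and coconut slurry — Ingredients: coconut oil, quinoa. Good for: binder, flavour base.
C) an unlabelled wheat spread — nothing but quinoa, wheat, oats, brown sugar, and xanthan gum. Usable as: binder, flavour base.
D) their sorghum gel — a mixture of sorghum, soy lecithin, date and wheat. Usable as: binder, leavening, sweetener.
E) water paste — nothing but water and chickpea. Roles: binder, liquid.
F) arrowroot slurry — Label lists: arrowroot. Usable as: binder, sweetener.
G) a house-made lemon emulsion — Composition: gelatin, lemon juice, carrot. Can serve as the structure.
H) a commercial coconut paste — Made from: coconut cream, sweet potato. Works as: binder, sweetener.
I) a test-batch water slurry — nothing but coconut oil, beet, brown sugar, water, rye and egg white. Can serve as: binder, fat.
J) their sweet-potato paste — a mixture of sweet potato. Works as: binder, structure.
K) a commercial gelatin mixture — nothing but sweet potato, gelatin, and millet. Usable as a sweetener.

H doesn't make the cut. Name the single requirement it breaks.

tree-nut-free

usable as a binder: satisfied
vegetarian: satisfied
tree-nut-free: has coconut cream — fails
no-added-sugar: satisfied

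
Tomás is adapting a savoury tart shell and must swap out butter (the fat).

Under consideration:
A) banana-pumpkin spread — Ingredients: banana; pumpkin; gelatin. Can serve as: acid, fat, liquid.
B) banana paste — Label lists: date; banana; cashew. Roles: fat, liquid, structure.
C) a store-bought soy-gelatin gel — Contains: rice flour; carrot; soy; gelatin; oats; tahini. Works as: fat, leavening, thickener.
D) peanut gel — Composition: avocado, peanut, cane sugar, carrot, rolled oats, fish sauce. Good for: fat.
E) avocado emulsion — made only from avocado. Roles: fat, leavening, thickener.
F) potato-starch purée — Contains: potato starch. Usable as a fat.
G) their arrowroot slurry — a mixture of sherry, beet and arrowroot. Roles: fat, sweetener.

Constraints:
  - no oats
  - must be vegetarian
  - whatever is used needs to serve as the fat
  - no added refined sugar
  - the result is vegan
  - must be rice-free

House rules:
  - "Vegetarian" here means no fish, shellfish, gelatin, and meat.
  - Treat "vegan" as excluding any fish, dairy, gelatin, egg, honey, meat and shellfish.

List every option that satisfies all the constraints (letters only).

A: has gelatin, so not vegetarian; has gelatin, so not vegan — no
B: only cashew, date and banana; none excluded — valid
C: has gelatin, so not vegetarian; has gelatin, so not vegan (and 2 more) — reject
D: has fish sauce, so not vegetarian; has fish sauce, so not vegan (and 2 more) — no
E: all constraints satisfied — valid
F: vegan, no oats — OK
G: works as a fat, vegetarian, no oats — keep

B, E, F, G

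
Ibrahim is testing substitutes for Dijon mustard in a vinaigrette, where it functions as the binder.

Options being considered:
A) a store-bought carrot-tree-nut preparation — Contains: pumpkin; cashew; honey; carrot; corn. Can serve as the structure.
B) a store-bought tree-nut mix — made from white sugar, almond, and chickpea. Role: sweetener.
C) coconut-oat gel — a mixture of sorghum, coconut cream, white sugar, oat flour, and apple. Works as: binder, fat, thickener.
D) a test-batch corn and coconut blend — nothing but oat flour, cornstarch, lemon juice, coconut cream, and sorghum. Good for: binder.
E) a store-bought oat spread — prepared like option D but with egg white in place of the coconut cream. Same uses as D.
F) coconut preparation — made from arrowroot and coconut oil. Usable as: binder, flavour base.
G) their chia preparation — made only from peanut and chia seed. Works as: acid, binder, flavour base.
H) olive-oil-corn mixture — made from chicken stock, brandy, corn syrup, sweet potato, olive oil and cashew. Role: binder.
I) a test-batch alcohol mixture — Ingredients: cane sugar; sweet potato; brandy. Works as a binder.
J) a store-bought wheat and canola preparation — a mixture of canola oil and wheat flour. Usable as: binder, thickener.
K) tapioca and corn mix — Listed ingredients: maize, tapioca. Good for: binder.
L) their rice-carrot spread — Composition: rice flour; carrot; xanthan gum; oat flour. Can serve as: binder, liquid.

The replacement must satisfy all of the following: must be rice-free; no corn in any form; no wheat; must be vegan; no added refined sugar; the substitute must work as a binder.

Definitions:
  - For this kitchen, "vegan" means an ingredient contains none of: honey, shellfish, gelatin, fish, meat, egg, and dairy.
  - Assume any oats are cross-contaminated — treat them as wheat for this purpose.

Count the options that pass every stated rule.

2

A: not usable as a binder; has honey, so not vegan (and 1 more) — out
B: not usable as a binder; has white sugar, so not no-added-sugar — out
C: has white sugar, so not no-added-sugar; has oat flour, so not wheat-free — reject
D: has oat flour, so not wheat-free; has cornstarch, so not corn-free — reject
E: has egg white, so not vegan; has oat flour, so not wheat-free (and 1 more) — out
F: every rule checks out — keep
G: all constraints satisfied — valid
H: has chicken stock, so not vegan; has corn syrup, so not corn-free — out
I: has cane sugar, so not no-added-sugar — no
J: has wheat flour, so not wheat-free — out
K: has maize, so not corn-free — reject
L: has oat flour, so not wheat-free; has rice flour, so not rice-free — reject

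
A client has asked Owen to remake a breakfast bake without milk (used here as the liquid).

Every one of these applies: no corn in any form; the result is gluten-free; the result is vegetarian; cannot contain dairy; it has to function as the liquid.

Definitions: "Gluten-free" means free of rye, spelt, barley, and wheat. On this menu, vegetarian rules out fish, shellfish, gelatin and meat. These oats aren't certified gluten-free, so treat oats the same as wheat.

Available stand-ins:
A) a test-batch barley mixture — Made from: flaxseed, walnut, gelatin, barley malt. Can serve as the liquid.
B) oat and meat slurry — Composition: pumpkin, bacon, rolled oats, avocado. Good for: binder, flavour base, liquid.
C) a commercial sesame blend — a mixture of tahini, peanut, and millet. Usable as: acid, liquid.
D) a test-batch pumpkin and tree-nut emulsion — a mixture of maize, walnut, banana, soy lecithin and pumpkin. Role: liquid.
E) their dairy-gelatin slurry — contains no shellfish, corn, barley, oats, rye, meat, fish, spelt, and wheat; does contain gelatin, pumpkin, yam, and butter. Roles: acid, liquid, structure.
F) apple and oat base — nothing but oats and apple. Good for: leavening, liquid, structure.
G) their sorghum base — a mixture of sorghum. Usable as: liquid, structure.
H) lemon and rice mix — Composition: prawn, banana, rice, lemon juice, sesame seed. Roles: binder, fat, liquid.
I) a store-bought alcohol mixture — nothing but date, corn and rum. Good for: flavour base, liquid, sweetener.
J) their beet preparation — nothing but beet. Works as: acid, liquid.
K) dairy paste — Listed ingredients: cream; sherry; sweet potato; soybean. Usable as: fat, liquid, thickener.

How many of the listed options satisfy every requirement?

A: has barley malt, so not gluten-free; has gelatin, so not vegetarian — no
B: has rolled oats, so not gluten-free; has bacon, so not vegetarian — out
C: works as a liquid, no corn, vegetarian — keep
D: has maize, so not corn-free — out
E: has gelatin, so not vegetarian; has butter, so not dairy-free — no
F: has oats, so not gluten-free — reject
G: works as a liquid, no dairy, gluten-free — keep
H: has prawn, so not vegetarian — no
I: has corn, so not corn-free — out
J: nothing on the exclusion list — valid
K: has cream, so not dairy-free — no

3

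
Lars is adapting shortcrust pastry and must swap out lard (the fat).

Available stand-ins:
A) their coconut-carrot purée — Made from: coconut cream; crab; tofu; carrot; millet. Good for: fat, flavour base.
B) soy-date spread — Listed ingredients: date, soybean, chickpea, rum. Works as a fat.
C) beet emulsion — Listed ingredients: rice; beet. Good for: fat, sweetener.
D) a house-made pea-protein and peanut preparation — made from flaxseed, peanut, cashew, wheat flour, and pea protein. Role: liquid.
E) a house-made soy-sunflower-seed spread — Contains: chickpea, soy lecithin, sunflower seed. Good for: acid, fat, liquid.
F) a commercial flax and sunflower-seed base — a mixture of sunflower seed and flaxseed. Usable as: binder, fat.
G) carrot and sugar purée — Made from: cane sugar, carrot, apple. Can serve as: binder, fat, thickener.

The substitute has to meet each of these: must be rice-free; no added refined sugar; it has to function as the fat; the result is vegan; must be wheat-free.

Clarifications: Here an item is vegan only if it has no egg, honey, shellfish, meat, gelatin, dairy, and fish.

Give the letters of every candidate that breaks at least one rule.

A: has crab, so not vegan — no
B: nothing on the exclusion list — valid
C: has rice, so not rice-free — no
D: not usable as a fat; has wheat flour, so not wheat-free — no
E: works as a fat, no wheat, no refined sugar — keep
F: only sunflower seed and flaxseed; none excluded — valid
G: has cane sugar, so not no-added-sugar — no

A, C, D, G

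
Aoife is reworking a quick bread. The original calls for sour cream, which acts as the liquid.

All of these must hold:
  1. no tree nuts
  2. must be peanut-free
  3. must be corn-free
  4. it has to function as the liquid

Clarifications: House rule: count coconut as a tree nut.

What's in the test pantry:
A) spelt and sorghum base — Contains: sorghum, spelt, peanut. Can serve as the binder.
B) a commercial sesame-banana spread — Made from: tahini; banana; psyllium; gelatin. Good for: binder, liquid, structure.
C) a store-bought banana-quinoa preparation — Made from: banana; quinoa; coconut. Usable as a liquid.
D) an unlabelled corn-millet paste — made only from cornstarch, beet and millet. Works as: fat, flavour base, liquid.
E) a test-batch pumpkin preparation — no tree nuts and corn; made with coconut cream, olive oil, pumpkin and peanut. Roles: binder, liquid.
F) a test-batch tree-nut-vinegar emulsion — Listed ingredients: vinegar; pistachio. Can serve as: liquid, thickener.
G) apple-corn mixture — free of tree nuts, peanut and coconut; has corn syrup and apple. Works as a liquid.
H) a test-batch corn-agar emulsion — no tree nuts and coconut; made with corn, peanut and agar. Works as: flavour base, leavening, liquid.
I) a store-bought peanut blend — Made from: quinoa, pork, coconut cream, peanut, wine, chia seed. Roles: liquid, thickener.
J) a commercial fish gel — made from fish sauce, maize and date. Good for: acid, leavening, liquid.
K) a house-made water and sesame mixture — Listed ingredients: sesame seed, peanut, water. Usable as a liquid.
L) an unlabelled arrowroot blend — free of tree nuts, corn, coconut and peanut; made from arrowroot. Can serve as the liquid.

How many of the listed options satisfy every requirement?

2

A: not usable as a liquid; has peanut, so not peanut-free — out
B: tree-nut-free, no peanut — OK
C: has coconut, so not tree-nut-free — out
D: has cornstarch, so not corn-free — out
E: has peanut, so not peanut-free; has coconut cream, so not tree-nut-free — reject
F: has pistachio, so not tree-nut-free — reject
G: has corn syrup, so not corn-free — no
H: has peanut, so not peanut-free; has corn, so not corn-free — out
I: has peanut, so not peanut-free; has coconut cream, so not tree-nut-free — reject
J: has maize, so not corn-free — reject
K: has peanut, so not peanut-free — reject
L: works as a liquid, no corn, tree-nut-free — valid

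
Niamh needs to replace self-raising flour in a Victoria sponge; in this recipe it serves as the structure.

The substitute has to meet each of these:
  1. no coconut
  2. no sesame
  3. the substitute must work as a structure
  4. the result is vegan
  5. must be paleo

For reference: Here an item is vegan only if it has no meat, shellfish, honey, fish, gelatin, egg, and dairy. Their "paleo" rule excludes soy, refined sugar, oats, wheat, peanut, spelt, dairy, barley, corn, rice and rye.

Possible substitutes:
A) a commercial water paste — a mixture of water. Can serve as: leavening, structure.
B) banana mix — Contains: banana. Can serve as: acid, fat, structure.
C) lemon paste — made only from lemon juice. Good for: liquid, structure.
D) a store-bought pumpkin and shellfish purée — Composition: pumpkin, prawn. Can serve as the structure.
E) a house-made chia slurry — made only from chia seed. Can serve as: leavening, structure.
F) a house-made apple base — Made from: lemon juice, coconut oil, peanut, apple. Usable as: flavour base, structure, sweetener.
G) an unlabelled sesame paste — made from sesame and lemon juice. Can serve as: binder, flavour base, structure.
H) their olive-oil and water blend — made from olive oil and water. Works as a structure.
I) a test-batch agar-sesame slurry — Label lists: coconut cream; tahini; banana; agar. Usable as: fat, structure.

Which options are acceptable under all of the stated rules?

A: works as a structure, no coconut, paleo — valid
B: all constraints satisfied — keep
C: vegan, no sesame — valid
D: has prawn, so not vegan — out
E: only chia seed; none excluded — valid
F: has peanut, so not paleo; has coconut oil, so not coconut-free — no
G: has sesame, so not sesame-free — no
H: works as a structure, no sesame, paleo — valid
I: has tahini, so not sesame-free; has coconut cream, so not coconut-free — no

A, B, C, E, H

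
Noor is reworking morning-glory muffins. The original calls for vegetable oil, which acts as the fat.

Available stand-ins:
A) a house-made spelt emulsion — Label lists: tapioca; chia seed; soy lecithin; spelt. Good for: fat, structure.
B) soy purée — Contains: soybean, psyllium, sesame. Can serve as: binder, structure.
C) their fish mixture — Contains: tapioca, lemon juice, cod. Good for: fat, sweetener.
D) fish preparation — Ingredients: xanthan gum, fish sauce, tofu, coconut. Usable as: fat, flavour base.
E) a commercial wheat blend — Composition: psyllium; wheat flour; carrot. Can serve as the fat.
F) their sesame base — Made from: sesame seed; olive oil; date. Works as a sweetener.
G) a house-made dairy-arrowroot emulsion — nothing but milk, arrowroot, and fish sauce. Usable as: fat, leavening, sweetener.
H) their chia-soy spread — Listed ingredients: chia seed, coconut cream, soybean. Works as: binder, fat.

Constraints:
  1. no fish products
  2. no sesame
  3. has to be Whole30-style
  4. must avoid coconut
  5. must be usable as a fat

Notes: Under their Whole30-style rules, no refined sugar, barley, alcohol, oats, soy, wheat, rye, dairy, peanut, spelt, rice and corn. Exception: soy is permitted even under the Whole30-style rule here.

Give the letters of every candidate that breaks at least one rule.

A: has spelt, so not Whole30-style — reject
B: not usable as a fat; has sesame, so not sesame-free — no
C: has cod, so not fish-free — no
D: has fish sauce, so not fish-free; has coconut, so not coconut-free — reject
E: has wheat flour, so not Whole30-style — no
F: not usable as a fat; has sesame seed, so not sesame-free — reject
G: has milk, so not Whole30-style; has fish sauce, so not fish-free — out
H: has coconut cream, so not coconut-free — reject

A, B, C, D, E, F, G, H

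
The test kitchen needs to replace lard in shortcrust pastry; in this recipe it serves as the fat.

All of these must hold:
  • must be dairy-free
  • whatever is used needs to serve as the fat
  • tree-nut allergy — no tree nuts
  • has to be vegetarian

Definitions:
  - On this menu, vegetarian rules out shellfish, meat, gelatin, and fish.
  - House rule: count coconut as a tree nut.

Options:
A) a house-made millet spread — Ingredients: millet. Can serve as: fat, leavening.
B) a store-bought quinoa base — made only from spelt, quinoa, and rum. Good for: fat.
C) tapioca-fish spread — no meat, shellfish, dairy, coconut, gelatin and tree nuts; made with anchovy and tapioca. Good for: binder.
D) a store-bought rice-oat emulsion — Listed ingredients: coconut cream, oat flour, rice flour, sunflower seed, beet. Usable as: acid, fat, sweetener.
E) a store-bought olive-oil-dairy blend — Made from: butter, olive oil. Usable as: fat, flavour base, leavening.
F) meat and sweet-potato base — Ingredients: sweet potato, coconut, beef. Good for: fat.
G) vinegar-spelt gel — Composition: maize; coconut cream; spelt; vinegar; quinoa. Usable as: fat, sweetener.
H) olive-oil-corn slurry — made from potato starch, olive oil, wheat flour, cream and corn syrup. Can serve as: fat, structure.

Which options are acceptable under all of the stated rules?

A, B

A: works as a fat, tree-nut-free, vegetarian — valid
B: only rum, spelt, and quinoa; none excluded — OK
C: not usable as a fat; has anchovy, so not vegetarian — reject
D: has coconut cream, so not tree-nut-free — out
E: has butter, so not dairy-free — out
F: has beef, so not vegetarian; has coconut, so not tree-nut-free — no
G: has coconut cream, so not tree-nut-free — out
H: has cream, so not dairy-free — no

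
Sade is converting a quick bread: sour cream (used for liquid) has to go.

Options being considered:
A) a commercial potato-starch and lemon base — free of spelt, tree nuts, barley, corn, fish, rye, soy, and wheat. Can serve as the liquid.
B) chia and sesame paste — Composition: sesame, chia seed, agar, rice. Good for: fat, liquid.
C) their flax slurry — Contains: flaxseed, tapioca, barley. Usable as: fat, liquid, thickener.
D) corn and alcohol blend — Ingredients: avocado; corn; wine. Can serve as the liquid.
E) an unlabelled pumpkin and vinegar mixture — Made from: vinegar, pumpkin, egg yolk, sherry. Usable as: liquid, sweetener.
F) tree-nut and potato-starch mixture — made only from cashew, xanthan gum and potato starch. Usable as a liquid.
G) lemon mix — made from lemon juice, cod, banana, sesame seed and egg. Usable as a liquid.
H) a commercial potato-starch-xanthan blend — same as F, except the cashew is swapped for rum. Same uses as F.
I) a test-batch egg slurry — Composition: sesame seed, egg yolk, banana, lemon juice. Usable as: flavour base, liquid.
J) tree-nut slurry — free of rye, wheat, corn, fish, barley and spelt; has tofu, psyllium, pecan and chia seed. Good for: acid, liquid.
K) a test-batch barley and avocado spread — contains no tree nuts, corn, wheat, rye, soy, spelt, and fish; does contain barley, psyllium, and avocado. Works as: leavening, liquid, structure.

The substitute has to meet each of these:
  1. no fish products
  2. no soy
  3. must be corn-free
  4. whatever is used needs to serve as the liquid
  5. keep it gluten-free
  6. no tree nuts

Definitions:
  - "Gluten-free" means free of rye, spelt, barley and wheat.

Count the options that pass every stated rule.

A: works as a liquid, no corn, no soy — keep
B: nothing on the exclusion list — keep
C: has barley, so not gluten-free — no
D: has corn, so not corn-free — no
E: works as a liquid, no soy, no corn — keep
F: has cashew, so not tree-nut-free — reject
G: has cod, so not fish-free — reject
H: only rum, xanthan gum, and potato starch; none excluded — valid
I: works as a liquid, no corn, no soy — keep
J: has pecan, so not tree-nut-free; has tofu, so not soy-free — reject
K: has barley, so not gluten-free — no

5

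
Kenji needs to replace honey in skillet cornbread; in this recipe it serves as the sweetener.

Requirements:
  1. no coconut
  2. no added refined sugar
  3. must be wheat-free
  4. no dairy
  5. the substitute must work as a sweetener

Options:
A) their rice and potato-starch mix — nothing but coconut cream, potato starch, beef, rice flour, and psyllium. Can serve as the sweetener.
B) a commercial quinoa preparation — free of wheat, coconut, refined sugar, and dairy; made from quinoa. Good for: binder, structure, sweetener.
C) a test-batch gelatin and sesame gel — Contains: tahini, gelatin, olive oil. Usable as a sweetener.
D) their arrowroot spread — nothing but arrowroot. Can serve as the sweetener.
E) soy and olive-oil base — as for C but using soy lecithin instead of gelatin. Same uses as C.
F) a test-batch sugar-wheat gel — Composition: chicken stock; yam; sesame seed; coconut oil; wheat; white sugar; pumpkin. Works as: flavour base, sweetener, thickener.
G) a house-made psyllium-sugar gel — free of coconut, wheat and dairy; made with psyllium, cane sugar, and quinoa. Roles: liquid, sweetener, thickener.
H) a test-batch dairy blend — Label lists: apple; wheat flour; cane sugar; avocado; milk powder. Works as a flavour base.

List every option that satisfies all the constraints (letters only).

B, C, D, E

A: has coconut cream, so not coconut-free — reject
B: no dairy, no wheat — OK
C: works as a sweetener, no coconut, no dairy — valid
D: no coconut, no refined sugar — OK
E: only tahini, soy lecithin, and olive oil; none excluded — keep
F: has coconut oil, so not coconut-free; has wheat, so not wheat-free (and 1 more) — reject
G: has cane sugar, so not no-added-sugar — out
H: not usable as a sweetener; has wheat flour, so not wheat-free (and 2 more) — no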